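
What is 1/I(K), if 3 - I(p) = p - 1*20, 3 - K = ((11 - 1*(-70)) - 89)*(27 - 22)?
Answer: -1/20 ≈ -0.050000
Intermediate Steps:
K = 43 (K = 3 - ((11 - 1*(-70)) - 89)*(27 - 22) = 3 - ((11 + 70) - 89)*5 = 3 - (81 - 89)*5 = 3 - (-8)*5 = 3 - 1*(-40) = 3 + 40 = 43)
I(p) = 23 - p (I(p) = 3 - (p - 1*20) = 3 - (p - 20) = 3 - (-20 + p) = 3 + (20 - p) = 23 - p)
1/I(K) = 1/(23 - 1*43) = 1/(23 - 43) = 1/(-20) = -1/20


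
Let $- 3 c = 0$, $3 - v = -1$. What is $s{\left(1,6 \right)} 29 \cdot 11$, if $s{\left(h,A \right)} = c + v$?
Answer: $1276$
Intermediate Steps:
$v = 4$ ($v = 3 - -1 = 3 + 1 = 4$)
$c = 0$ ($c = \left(- \frac{1}{3}\right) 0 = 0$)
$s{\left(h,A \right)} = 4$ ($s{\left(h,A \right)} = 0 + 4 = 4$)
$s{\left(1,6 \right)} 29 \cdot 11 = 4 \cdot 29 \cdot 11 = 116 \cdot 11 = 1276$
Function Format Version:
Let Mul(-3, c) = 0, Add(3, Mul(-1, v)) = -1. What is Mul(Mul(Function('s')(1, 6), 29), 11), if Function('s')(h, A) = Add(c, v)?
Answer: 1276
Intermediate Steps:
v = 4 (v = Add(3, Mul(-1, -1)) = Add(3, 1) = 4)
c = 0 (c = Mul(Rational(-1, 3), 0) = 0)
Function('s')(h, A) = 4 (Function('s')(h, A) = Add(0, 4) = 4)
Mul(Mul(Function('s')(1, 6), 29), 11) = Mul(Mul(4, 29), 11) = Mul(116, 11) = 1276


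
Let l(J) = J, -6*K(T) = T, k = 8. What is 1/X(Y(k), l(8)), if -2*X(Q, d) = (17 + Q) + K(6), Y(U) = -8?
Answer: -¼ ≈ -0.25000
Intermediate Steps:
K(T) = -T/6
X(Q, d) = -8 - Q/2 (X(Q, d) = -((17 + Q) - ⅙*6)/2 = -((17 + Q) - 1)/2 = -(16 + Q)/2 = -8 - Q/2)
1/X(Y(k), l(8)) = 1/(-8 - ½*(-8)) = 1/(-8 + 4) = 1/(-4) = -¼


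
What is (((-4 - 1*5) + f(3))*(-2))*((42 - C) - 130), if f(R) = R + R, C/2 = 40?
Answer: -1008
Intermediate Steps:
C = 80 (C = 2*40 = 80)
f(R) = 2*R
(((-4 - 1*5) + f(3))*(-2))*((42 - C) - 130) = (((-4 - 1*5) + 2*3)*(-2))*((42 - 1*80) - 130) = (((-4 - 5) + 6)*(-2))*((42 - 80) - 130) = ((-9 + 6)*(-2))*(-38 - 130) = -3*(-2)*(-168) = 6*(-168) = -1008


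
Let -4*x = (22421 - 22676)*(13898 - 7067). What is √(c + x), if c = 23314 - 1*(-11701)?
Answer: √1881965/2 ≈ 685.92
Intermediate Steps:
x = 1741905/4 (x = -(22421 - 22676)*(13898 - 7067)/4 = -(-255)*6831/4 = -¼*(-1741905) = 1741905/4 ≈ 4.3548e+5)
c = 35015 (c = 23314 + 11701 = 35015)
√(c + x) = √(35015 + 1741905/4) = √(1881965/4) = √1881965/2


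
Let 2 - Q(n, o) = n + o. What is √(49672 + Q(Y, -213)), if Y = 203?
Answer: 2*√12421 ≈ 222.90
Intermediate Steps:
Q(n, o) = 2 - n - o (Q(n, o) = 2 - (n + o) = 2 + (-n - o) = 2 - n - o)
√(49672 + Q(Y, -213)) = √(49672 + (2 - 1*203 - 1*(-213))) = √(49672 + (2 - 203 + 213)) = √(49672 + 12) = √49684 = 2*√12421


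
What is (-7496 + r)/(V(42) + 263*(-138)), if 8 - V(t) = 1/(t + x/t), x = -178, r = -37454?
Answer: 35645350/28774819 ≈ 1.2388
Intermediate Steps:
V(t) = 8 - 1/(t - 178/t)
(-7496 + r)/(V(42) + 263*(-138)) = (-7496 - 37454)/((-1424 - 1*42 + 8*42²)/(-178 + 42²) + 263*(-138)) = -44950/((-1424 - 42 + 8*1764)/(-178 + 1764) - 36294) = -44950/((-1424 - 42 + 14112)/1586 - 36294) = -44950/((1/1586)*12646 - 36294) = -44950/(6323/793 - 36294) = -44950/(-28774819/793) = -44950*(-793/28774819) = 35645350/28774819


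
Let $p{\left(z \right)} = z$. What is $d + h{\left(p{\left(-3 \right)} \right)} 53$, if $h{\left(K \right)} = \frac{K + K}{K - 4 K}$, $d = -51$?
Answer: $- \frac{259}{3} \approx -86.333$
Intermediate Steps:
$h{\left(K \right)} = - \frac{2}{3}$ ($h{\left(K \right)} = \frac{2 K}{\left(-3\right) K} = 2 K \left(- \frac{1}{3 K}\right) = - \frac{2}{3}$)
$d + h{\left(p{\left(-3 \right)} \right)} 53 = -51 - \frac{106}{3} = - \frac{259}{3}$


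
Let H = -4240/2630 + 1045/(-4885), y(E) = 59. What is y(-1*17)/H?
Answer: -15160109/469215 ≈ -32.310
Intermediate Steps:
H = -469215/256951 (H = -4240*1/2630 + 1045*(-1/4885) = -424/263 - 209/977 = -469215/256951 ≈ -1.8261)
y(-1*17)/H = 59/(-469215/256951) = 59*(-256951/469215) = -15160109/469215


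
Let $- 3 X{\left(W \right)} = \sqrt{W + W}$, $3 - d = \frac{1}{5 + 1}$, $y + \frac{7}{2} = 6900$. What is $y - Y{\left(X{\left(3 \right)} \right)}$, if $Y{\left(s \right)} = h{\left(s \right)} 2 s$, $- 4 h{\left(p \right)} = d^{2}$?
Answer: $\frac{13793}{2} - \frac{289 \sqrt{6}}{216} \approx 6893.2$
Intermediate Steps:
$y = \frac{13793}{2}$ ($y = - \frac{7}{2} + 6900 = \frac{13793}{2} \approx 6896.5$)
$d = \frac{17}{6}$ ($d = 3 - \frac{1}{5 + 1} = 3 - \frac{1}{6} = \frac{17}{6} \approx 2.8333$)
$h{\left(p \right)} = - \frac{289}{144}$ ($h{\left(p \right)} = - \frac{\left(\frac{17}{6}\right)^{2}}{4} = \left(- \frac{1}{4}\right) \frac{289}{36} = - \frac{289}{144}$)
$X{\left(W \right)} = - \frac{\sqrt{2} \sqrt{W}}{3}$ ($X{\left(W \right)} = - \frac{\sqrt{W + W}}{3} = - \frac{\sqrt{2 W}}{3} = - \frac{\sqrt{2} \sqrt{W}}{3}$)
$Y{\left(s \right)} = - \frac{289 s}{72}$ ($Y{\left(s \right)} = \left(- \frac{289}{144}\right) 2 s = - \frac{289 s}{72}$)
$y - Y{\left(X{\left(3 \right)} \right)} = \frac{13793}{2} - - \frac{289 \left(- \frac{\sqrt{2} \sqrt{3}}{3}\right)}{72} = \frac{13793}{2} - - \frac{289 \left(- \frac{\sqrt{6}}{3}\right)}{72} = \frac{13793}{2} - \frac{289 \sqrt{6}}{216}$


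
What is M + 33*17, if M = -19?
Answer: 542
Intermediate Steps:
M + 33*17 = -19 + 33*17 = -19 + 561 = 542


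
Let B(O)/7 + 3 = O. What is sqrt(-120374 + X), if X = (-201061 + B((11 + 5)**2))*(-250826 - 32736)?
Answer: sqrt(56510950606) ≈ 2.3772e+5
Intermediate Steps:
B(O) = -21 + 7*O
X = 56511070980 (X = (-201061 + (-21 + 7*(11 + 5)**2))*(-250826 - 32736) = (-201061 + (-21 + 7*16**2))*(-283562) = (-201061 + (-21 + 7*256))*(-283562) = (-201061 + (-21 + 1792))*(-283562) = (-201061 + 1771)*(-283562) = -199290*(-283562) = 56511070980)
sqrt(-120374 + X) = sqrt(-120374 + 56511070980) = sqrt(56510950606)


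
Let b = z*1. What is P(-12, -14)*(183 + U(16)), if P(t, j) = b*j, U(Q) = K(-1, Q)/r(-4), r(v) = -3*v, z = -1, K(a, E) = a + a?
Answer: 7679/3 ≈ 2559.7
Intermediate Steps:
K(a, E) = 2*a
b = -1 (b = -1*1 = -1)
U(Q) = -1/6 (U(Q) = (2*(-1))/((-3*(-4))) = -2/12 = -2*1/12 = -1/6)
P(t, j) = -j
P(-12, -14)*(183 + U(16)) = (-1*(-14))*(183 - 1/6) = 14*(1097/6) = 7679/3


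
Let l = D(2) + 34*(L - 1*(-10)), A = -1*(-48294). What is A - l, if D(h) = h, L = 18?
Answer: 47340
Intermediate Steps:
A = 48294
l = 954 (l = 2 + 34*(18 - 1*(-10)) = 2 + 34*(18 + 10) = 2 + 34*28 = 2 + 952 = 954)
A - l = 48294 - 1*954 = 48294 - 954 = 47340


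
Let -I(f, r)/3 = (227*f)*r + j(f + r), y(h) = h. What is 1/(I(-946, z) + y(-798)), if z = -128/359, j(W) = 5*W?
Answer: -359/77651280 ≈ -4.6232e-6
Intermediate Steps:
z = -128/359 (z = -128*1/359 = -128/359 ≈ -0.35655)
I(f, r) = -15*f - 15*r - 681*f*r (I(f, r) = -3*((227*f)*r + 5*(f + r)) = -3*(227*f*r + (5*f + 5*r)) = -3*(5*f + 5*r + 227*f*r) = -15*f - 15*r - 681*f*r)
1/(I(-946, z) + y(-798)) = 1/((-15*(-946) - 15*(-128/359) - 681*(-946)*(-128/359)) - 798) = 1/((14190 + 1920/359 - 82460928/359) - 798) = 1/(-77364798/359 - 798) = 1/(-77651280/359) = -359/77651280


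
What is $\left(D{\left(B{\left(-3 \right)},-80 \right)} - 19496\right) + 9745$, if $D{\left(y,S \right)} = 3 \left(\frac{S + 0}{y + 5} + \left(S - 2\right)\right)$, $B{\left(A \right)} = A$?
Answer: $-10117$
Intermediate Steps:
$D{\left(y,S \right)} = -6 + 3 S + \frac{3 S}{5 + y}$ ($D{\left(y,S \right)} = 3 \left(\frac{S}{5 + y} + \left(S - 2\right)\right) = 3 \left(\frac{S}{5 + y} + \left(-2 + S\right)\right) = 3 \left(-2 + S + \frac{S}{5 + y}\right) = -6 + 3 S + \frac{3 S}{5 + y}$)
$\left(D{\left(B{\left(-3 \right)},-80 \right)} - 19496\right) + 9745 = \left(\frac{3 \left(-10 - -6 + 6 \left(-80\right) - -240\right)}{5 - 3} - 19496\right) + 9745 = \left(\frac{3 \left(-10 + 6 - 480 + 240\right)}{2} - 19496\right) + 9745 = \left(3 \cdot \frac{1}{2} \left(-244\right) - 19496\right) + 9745 = \left(-366 - 19496\right) + 9745 = -19862 + 9745 = -10117$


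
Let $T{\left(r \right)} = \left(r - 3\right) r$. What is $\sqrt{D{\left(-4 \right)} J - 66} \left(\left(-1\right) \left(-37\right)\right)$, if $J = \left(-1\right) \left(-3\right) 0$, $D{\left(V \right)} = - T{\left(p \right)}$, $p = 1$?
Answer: $37 i \sqrt{66} \approx 300.59 i$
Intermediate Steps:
$T{\left(r \right)} = r \left(-3 + r\right)$ ($T{\left(r \right)} = \left(-3 + r\right) r = r \left(-3 + r\right)$)
$D{\left(V \right)} = 2$ ($D{\left(V \right)} = - 1 \left(-3 + 1\right) = - 1 \left(-2\right) = \left(-1\right) \left(-2\right) = 2$)
$J = 0$ ($J = 3 \cdot 0 = 0$)
$\sqrt{D{\left(-4 \right)} J - 66} \left(\left(-1\right) \left(-37\right)\right) = \sqrt{2 \cdot 0 - 66} \left(\left(-1\right) \left(-37\right)\right) = \sqrt{0 - 66} \cdot 37 = \sqrt{-66} \cdot 37 = i \sqrt{66} \cdot 37 = 37 i \sqrt{66}$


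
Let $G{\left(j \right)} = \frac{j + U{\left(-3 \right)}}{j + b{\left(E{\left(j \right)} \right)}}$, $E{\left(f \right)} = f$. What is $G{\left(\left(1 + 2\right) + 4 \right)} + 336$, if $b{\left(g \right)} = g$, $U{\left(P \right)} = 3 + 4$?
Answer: $337$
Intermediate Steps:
$U{\left(P \right)} = 7$
$G{\left(j \right)} = \frac{7 + j}{2 j}$ ($G{\left(j \right)} = \frac{j + 7}{j + j} = \frac{7 + j}{2 j}$)
$G{\left(\left(1 + 2\right) + 4 \right)} + 336 = \frac{7 + \left(\left(1 + 2\right) + 4\right)}{2 \left(\left(1 + 2\right) + 4\right)} + 336 = \frac{7 + \left(3 + 4\right)}{2 \left(3 + 4\right)} + 336 = \frac{7 + 7}{2 \cdot 7} + 336 = \frac{1}{2} \cdot \frac{1}{7} \cdot 14 + 336 = 1 + 336 = 337$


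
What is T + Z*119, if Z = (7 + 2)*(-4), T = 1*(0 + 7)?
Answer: -4277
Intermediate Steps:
T = 7 (T = 1*7 = 7)
Z = -36 (Z = 9*(-4) = -36)
T + Z*119 = 7 - 36*119 = 7 - 4284 = -4277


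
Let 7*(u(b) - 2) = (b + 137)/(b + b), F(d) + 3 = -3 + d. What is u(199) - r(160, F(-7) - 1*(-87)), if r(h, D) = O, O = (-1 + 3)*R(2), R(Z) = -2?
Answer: 1218/199 ≈ 6.1206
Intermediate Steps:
F(d) = -6 + d (F(d) = -3 + (-3 + d) = -6 + d)
O = -4 (O = (-1 + 3)*(-2) = 2*(-2) = -4)
u(b) = 2 + (137 + b)/(14*b) (u(b) = 2 + ((b + 137)/(b + b))/7 = 2 + ((137 + b)/((2*b)))/7 = 2 + ((137 + b)*(1/(2*b)))/7 = 2 + ((137 + b)/(2*b))/7 = 2 + (137 + b)/(14*b))
r(h, D) = -4
u(199) - r(160, F(-7) - 1*(-87)) = (1/14)*(137 + 29*199)/199 - 1*(-4) = (1/14)*(1/199)*(137 + 5771) + 4 = (1/14)*(1/199)*5908 + 4 = 422/199 + 4 = 1218/199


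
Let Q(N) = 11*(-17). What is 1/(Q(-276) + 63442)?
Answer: 1/63255 ≈ 1.5809e-5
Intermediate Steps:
Q(N) = -187
1/(Q(-276) + 63442) = 1/(-187 + 63442) = 1/63255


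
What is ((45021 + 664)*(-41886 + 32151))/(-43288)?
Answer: 444743475/43288 ≈ 10274.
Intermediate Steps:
((45021 + 664)*(-41886 + 32151))/(-43288) = (45685*(-9735))*(-1/43288) = -444743475*(-1/43288) = 444743475/43288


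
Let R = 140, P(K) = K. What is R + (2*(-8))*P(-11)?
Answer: 316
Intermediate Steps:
R + (2*(-8))*P(-11) = 140 + (2*(-8))*(-11) = 140 - 16*(-11) = 140 + 176 = 316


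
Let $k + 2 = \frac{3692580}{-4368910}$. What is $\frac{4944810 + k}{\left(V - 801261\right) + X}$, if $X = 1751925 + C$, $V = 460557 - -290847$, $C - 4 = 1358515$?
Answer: $\frac{2160341742670}{1337142915017} \approx 1.6156$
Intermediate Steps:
$C = 1358519$ ($C = 4 + 1358515 = 1358519$)
$V = 751404$ ($V = 460557 + 290847 = 751404$)
$X = 3110444$ ($X = 1751925 + 1358519 = 3110444$)
$k = - \frac{1243040}{436891}$ ($k = -2 + \frac{3692580}{-4368910} = -2 + 3692580 \left(- \frac{1}{4368910}\right) = -2 - \frac{369258}{436891} = - \frac{1243040}{436891} \approx -2.8452$)
$\frac{4944810 + k}{\left(V - 801261\right) + X} = \frac{4944810 - \frac{1243040}{436891}}{\left(751404 - 801261\right) + 3110444} = \frac{2160341742670}{436891 \left(-49857 + 3110444\right)} = \frac{2160341742670}{436891 \cdot 3060587} = \frac{2160341742670}{436891} \cdot \frac{1}{3060587} = \frac{2160341742670}{1337142915017}$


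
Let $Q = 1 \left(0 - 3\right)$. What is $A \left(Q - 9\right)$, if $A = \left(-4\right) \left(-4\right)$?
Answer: $-192$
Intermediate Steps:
$A = 16$
$Q = -3$ ($Q = 1 \left(-3\right) = -3$)
$A \left(Q - 9\right) = 16 \left(-3 - 9\right) = 16 \left(-12\right) = -192$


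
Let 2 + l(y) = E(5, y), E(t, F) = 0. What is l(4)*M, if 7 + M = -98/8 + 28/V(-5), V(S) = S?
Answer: 497/10 ≈ 49.700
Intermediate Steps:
M = -497/20 (M = -7 + (-98/8 + 28/(-5)) = -7 + (-98*⅛ + 28*(-⅕)) = -7 + (-49/4 - 28/5) = -7 - 357/20 = -497/20 ≈ -24.850)
l(y) = -2 (l(y) = -2 + 0 = -2)
l(4)*M = -2*(-497/20) = 497/10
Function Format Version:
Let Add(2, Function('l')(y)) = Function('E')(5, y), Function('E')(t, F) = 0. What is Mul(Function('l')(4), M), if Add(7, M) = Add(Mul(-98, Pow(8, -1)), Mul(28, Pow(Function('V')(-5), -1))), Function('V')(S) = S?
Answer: Rational(497, 10) ≈ 49.700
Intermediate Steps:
M = Rational(-497, 20) (M = Add(-7, Add(Mul(-98, Pow(8, -1)), Mul(28, Pow(-5, -1)))) = Add(-7, Add(Mul(-98, Rational(1, 8)), Mul(28, Rational(-1, 5)))) = Add(-7, Add(Rational(-49, 4), Rational(-28, 5))) = Add(-7, Rational(-357, 20)) = Rational(-497, 20) ≈ -24.850)
Function('l')(y) = -2 (Function('l')(y) = Add(-2, 0) = -2)
Mul(Function('l')(4), M) = Mul(-2, Rational(-497, 20)) = Rational(497, 10)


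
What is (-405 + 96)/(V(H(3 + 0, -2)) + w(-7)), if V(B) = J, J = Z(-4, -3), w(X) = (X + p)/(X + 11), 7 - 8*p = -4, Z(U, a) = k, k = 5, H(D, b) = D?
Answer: -9888/115 ≈ -85.983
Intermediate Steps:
Z(U, a) = 5
p = 11/8 (p = 7/8 - ⅛*(-4) = 7/8 + ½ = 11/8 ≈ 1.3750)
w(X) = (11/8 + X)/(11 + X) (w(X) = (X + 11/8)/(X + 11) = (11/8 + X)/(11 + X))
J = 5
V(B) = 5
(-405 + 96)/(V(H(3 + 0, -2)) + w(-7)) = (-405 + 96)/(5 + (11/8 - 7)/(11 - 7)) = -309/(5 - 45/8/4) = -309/(5 + (¼)*(-45/8)) = -309/(5 - 45/32) = -309/115/32 = -309*32/115 = -9888/115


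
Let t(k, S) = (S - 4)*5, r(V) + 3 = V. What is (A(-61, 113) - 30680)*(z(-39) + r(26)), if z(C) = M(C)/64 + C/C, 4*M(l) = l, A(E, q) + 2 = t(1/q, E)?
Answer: -189297735/256 ≈ -7.3944e+5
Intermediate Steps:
r(V) = -3 + V
t(k, S) = -20 + 5*S (t(k, S) = (-4 + S)*5 = -20 + 5*S)
A(E, q) = -22 + 5*E (A(E, q) = -2 + (-20 + 5*E) = -22 + 5*E)
M(l) = l/4
z(C) = 1 + C/256 (z(C) = (C/4)/64 + C/C = (C/4)*(1/64) + 1 = C/256 + 1 = 1 + C/256)
(A(-61, 113) - 30680)*(z(-39) + r(26)) = ((-22 + 5*(-61)) - 30680)*((1 + (1/256)*(-39)) + (-3 + 26)) = ((-22 - 305) - 30680)*((1 - 39/256) + 23) = (-327 - 30680)*(217/256 + 23) = -31007*6105/256 = -189297735/256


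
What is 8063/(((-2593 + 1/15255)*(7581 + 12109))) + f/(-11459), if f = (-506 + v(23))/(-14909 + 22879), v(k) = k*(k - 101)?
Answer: -17167431438449/129331044562339676 ≈ -0.00013274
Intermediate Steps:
v(k) = k*(-101 + k)
f = -230/797 (f = (-506 + 23*(-101 + 23))/(-14909 + 22879) = (-506 + 23*(-78))/7970 = (-506 - 1794)*(1/7970) = -2300*1/7970 = -230/797 ≈ -0.28858)
8063/(((-2593 + 1/15255)*(7581 + 12109))) + f/(-11459) = 8063/(((-2593 + 1/15255)*(7581 + 12109))) - 230/797/(-11459) = 8063/(((-2593 + 1/15255)*19690)) - 230/797*(-1/11459) = 8063/((-39556214/15255*19690)) + 230/9132823 = 8063/(-155772370732/3051) + 230/9132823 = 8063*(-3051/155772370732) + 230/9132823 = -2236383/14161124612 + 230/9132823 = -17167431438449/129331044562339676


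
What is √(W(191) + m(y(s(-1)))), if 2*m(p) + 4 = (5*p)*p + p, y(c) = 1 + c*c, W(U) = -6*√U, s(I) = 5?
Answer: √(1701 - 6*√191) ≈ 40.225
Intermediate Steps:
y(c) = 1 + c²
m(p) = -2 + p/2 + 5*p²/2 (m(p) = -2 + ((5*p)*p + p)/2 = -2 + (5*p² + p)/2 = -2 + (p + 5*p²)/2 = -2 + (p/2 + 5*p²/2) = -2 + p/2 + 5*p²/2)
√(W(191) + m(y(s(-1)))) = √(-6*√191 + (-2 + (1 + 5²)/2 + 5*(1 + 5²)²/2)) = √(-6*√191 + (-2 + (1 + 25)/2 + 5*(1 + 25)²/2)) = √(-6*√191 + (-2 + (½)*26 + (5/2)*26²)) = √(-6*√191 + (-2 + 13 + (5/2)*676)) = √(-6*√191 + (-2 + 13 + 1690)) = √(-6*√191 + 1701) = √(1701 - 6*√191)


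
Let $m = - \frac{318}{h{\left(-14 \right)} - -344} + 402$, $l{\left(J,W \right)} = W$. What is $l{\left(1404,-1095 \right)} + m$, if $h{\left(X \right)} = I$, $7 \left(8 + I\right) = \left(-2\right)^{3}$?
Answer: $- \frac{813309}{1172} \approx -693.95$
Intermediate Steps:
$I = - \frac{64}{7}$ ($I = -8 + \frac{\left(-2\right)^{3}}{7} = -8 + \frac{1}{7} \left(-8\right) = -8 - \frac{8}{7} = - \frac{64}{7} \approx -9.1429$)
$h{\left(X \right)} = - \frac{64}{7}$
$m = \frac{470031}{1172}$ ($m = - \frac{318}{- \frac{64}{7} - -344} + 402 = - \frac{318}{- \frac{64}{7} + 344} + 402 = - \frac{318}{\frac{2344}{7}} + 402 = \left(-318\right) \frac{7}{2344} + 402 = - \frac{1113}{1172} + 402 = \frac{470031}{1172} \approx 401.05$)
$l{\left(1404,-1095 \right)} + m = -1095 + \frac{470031}{1172} = - \frac{813309}{1172}$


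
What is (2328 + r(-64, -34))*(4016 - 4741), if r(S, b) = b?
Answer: -1663150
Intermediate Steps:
(2328 + r(-64, -34))*(4016 - 4741) = (2328 - 34)*(4016 - 4741) = 2294*(-725) = -1663150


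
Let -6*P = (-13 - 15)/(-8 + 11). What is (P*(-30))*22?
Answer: -3080/3 ≈ -1026.7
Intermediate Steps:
P = 14/9 (P = -(-13 - 15)/(6*(-8 + 11)) = -(-14)/(3*3) = -⅙*(-28/3) = 14/9 ≈ 1.5556)
(P*(-30))*22 = ((14/9)*(-30))*22 = -140/3*22 = -3080/3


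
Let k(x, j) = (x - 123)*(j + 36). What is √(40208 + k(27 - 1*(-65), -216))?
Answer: 2*√11447 ≈ 213.98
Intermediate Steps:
k(x, j) = (-123 + x)*(36 + j)
√(40208 + k(27 - 1*(-65), -216)) = √(40208 + (-4428 - 123*(-216) + 36*(27 - 1*(-65)) - 216*(27 - 1*(-65)))) = √(40208 + (-4428 + 26568 + 36*(27 + 65) - 216*(27 + 65))) = √(40208 + (-4428 + 26568 + 36*92 - 216*92)) = √(40208 + (-4428 + 26568 + 3312 - 19872)) = √(40208 + 5580) = √45788 = 2*√11447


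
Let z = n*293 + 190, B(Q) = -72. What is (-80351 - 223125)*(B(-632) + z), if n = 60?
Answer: -5370918248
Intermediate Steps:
z = 17770 (z = 60*293 + 190 = 17580 + 190 = 17770)
(-80351 - 223125)*(B(-632) + z) = (-80351 - 223125)*(-72 + 17770) = -303476*17698 = -5370918248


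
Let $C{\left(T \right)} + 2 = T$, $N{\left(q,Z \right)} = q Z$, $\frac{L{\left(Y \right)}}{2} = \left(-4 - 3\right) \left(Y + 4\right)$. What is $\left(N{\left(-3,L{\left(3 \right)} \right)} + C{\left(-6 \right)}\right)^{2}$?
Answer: $81796$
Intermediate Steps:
$L{\left(Y \right)} = -56 - 14 Y$ ($L{\left(Y \right)} = 2 \left(-4 - 3\right) \left(Y + 4\right) = 2 \left(- 7 \left(4 + Y\right)\right) = 2 \left(-28 - 7 Y\right) = -56 - 14 Y$)
$N{\left(q,Z \right)} = Z q$
$C{\left(T \right)} = -2 + T$
$\left(N{\left(-3,L{\left(3 \right)} \right)} + C{\left(-6 \right)}\right)^{2} = \left(\left(-56 - 42\right) \left(-3\right) - 8\right)^{2} = \left(\left(-98\right) \left(-3\right) - 8\right)^{2} = \left(294 - 8\right)^{2} = 286^{2} = 81796$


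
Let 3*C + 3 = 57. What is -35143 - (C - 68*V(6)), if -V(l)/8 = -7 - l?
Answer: -28089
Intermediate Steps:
C = 18 (C = -1 + (1/3)*57 = -1 + 19 = 18)
V(l) = 56 + 8*l (V(l) = -8*(-7 - l) = 56 + 8*l)
-35143 - (C - 68*V(6)) = -35143 - (18 - 68*(56 + 8*6)) = -35143 - (18 - 68*(56 + 48)) = -35143 - (18 - 68*104) = -35143 - (18 - 7072) = -35143 - 1*(-7054) = -35143 + 7054 = -28089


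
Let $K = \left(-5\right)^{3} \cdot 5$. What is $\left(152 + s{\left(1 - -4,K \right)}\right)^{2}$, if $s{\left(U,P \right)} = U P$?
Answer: $8838729$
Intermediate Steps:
$K = -625$ ($K = \left(-125\right) 5 = -625$)
$s{\left(U,P \right)} = P U$
$\left(152 + s{\left(1 - -4,K \right)}\right)^{2} = \left(152 - 625 \left(1 - -4\right)\right)^{2} = \left(152 - 625 \left(1 + 4\right)\right)^{2} = \left(152 - 3125\right)^{2} = \left(-2973\right)^{2} = 8838729$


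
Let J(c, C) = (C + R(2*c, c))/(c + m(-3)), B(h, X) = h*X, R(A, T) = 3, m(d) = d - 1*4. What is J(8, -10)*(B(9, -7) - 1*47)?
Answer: 770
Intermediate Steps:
m(d) = -4 + d (m(d) = d - 4 = -4 + d)
B(h, X) = X*h
J(c, C) = (3 + C)/(-7 + c) (J(c, C) = (C + 3)/(c + (-4 - 3)) = (3 + C)/(c - 7) = (3 + C)/(-7 + c))
J(8, -10)*(B(9, -7) - 1*47) = ((3 - 10)/(-7 + 8))*(-7*9 - 1*47) = (-7/1)*(-63 - 47) = (1*(-7))*(-110) = -7*(-110) = 770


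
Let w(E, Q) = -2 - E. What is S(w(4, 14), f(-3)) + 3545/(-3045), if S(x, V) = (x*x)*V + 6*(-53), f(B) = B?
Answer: -260143/609 ≈ -427.16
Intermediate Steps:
S(x, V) = -318 + V*x**2 (S(x, V) = x**2*V - 318 = V*x**2 - 318 = -318 + V*x**2)
S(w(4, 14), f(-3)) + 3545/(-3045) = (-318 - 3*(-2 - 1*4)**2) + 3545/(-3045) = (-318 - 3*(-2 - 4)**2) + 3545*(-1/3045) = (-318 - 3*(-6)**2) - 709/609 = (-318 - 3*36) - 709/609 = (-318 - 108) - 709/609 = -426 - 709/609 = -260143/609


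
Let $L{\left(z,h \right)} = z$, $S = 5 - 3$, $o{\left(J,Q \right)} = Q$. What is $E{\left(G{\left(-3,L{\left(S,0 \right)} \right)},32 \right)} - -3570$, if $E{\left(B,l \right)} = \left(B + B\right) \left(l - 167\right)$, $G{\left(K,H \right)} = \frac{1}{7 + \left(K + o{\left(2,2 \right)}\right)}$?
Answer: $3525$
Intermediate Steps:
$S = 2$ ($S = 5 - 3 = 2$)
$G{\left(K,H \right)} = \frac{1}{9 + K}$ ($G{\left(K,H \right)} = \frac{1}{7 + \left(K + 2\right)} = \frac{1}{7 + \left(2 + K\right)} = \frac{1}{9 + K}$)
$E{\left(B,l \right)} = 2 B \left(-167 + l\right)$
$E{\left(G{\left(-3,L{\left(S,0 \right)} \right)},32 \right)} - -3570 = \frac{2 \left(-167 + 32\right)}{9 - 3} - -3570 = 2 \cdot \frac{1}{6} \left(-135\right) + 3570 = -45 + 3570 = 3525$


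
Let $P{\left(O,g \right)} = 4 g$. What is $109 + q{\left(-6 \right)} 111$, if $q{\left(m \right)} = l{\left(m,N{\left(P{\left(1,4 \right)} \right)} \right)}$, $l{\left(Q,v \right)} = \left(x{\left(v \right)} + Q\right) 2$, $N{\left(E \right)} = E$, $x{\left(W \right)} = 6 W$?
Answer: $20089$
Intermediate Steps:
$l{\left(Q,v \right)} = 2 Q + 12 v$ ($l{\left(Q,v \right)} = \left(6 v + Q\right) 2 = \left(Q + 6 v\right) 2 = 2 Q + 12 v$)
$q{\left(m \right)} = 192 + 2 m$ ($q{\left(m \right)} = 2 m + 12 \cdot 4 \cdot 4 = 2 m + 12 \cdot 16 = 2 m + 192 = 192 + 2 m$)
$109 + q{\left(-6 \right)} 111 = 109 + \left(192 + 2 \left(-6\right)\right) 111 = 109 + \left(192 - 12\right) 111 = 109 + 180 \cdot 111 = 109 + 19980 = 20089$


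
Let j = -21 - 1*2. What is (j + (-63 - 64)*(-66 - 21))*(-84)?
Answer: -926184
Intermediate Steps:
j = -23 (j = -21 - 2 = -23)
(j + (-63 - 64)*(-66 - 21))*(-84) = (-23 + (-63 - 64)*(-66 - 21))*(-84) = (-23 - 127*(-87))*(-84) = (-23 + 11049)*(-84) = 11026*(-84) = -926184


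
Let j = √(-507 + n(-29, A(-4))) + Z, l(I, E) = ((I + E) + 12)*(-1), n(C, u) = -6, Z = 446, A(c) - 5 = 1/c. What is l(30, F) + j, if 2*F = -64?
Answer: 436 + 3*I*√57 ≈ 436.0 + 22.65*I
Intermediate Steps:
F = -32 (F = (½)*(-64) = -32)
A(c) = 5 + 1/c
l(I, E) = -12 - E - I (l(I, E) = ((E + I) + 12)*(-1) = (12 + E + I)*(-1) = -12 - E - I)
j = 446 + 3*I*√57 (j = √(-507 - 6) + 446 = √(-513) + 446 = 3*I*√57 + 446 = 446 + 3*I*√57 ≈ 446.0 + 22.65*I)
l(30, F) + j = (-12 - 1*(-32) - 1*30) + (446 + 3*I*√57) = (-12 + 32 - 30) + (446 + 3*I*√57) = -10 + (446 + 3*I*√57) = 436 + 3*I*√57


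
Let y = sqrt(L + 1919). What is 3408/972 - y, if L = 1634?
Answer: 284/81 - sqrt(3553) ≈ -56.101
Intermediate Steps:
y = sqrt(3553) (y = sqrt(1634 + 1919) = sqrt(3553) ≈ 59.607)
3408/972 - y = 3408/972 - sqrt(3553) = 3408*(1/972) - sqrt(3553) = 284/81 - sqrt(3553)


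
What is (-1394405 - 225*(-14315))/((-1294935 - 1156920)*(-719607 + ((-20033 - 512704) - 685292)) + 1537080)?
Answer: 182647/475080405186 ≈ 3.8445e-7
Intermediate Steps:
(-1394405 - 225*(-14315))/((-1294935 - 1156920)*(-719607 + ((-20033 - 512704) - 685292)) + 1537080) = (-1394405 + 3220875)/(-2451855*(-719607 + (-532737 - 685292)) + 1537080) = 1826470/(-2451855*(-719607 - 1218029) + 1537080) = 1826470/(-2451855*(-1937636) + 1537080) = 1826470/(4750802514780 + 1537080) = 1826470/4750804051860 = 1826470*(1/4750804051860) = 182647/475080405186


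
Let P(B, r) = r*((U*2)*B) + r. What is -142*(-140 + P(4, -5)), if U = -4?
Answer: -2130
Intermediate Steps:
P(B, r) = r - 8*B*r (P(B, r) = r*((-4*2)*B) + r = r*(-8*B) + r = -8*B*r + r = r - 8*B*r)
-142*(-140 + P(4, -5)) = -142*(-140 - 5*(1 - 8*4)) = -142*(-140 - 5*(1 - 32)) = -142*(-140 - 5*(-31)) = -142*(-140 + 155) = -142*15 = -2130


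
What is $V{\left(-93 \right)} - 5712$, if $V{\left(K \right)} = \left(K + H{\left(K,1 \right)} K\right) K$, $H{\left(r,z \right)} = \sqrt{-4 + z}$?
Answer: $2937 + 8649 i \sqrt{3} \approx 2937.0 + 14981.0 i$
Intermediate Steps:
$V{\left(K \right)} = K \left(K + i K \sqrt{3}\right)$ ($V{\left(K \right)} = \left(K + \sqrt{-4 + 1} K\right) K = \left(K + \sqrt{-3} K\right) K = \left(K + i \sqrt{3} K\right) K = \left(K + i K \sqrt{3}\right) K = K \left(K + i K \sqrt{3}\right)$)
$V{\left(-93 \right)} - 5712 = \left(-93\right)^{2} \left(1 + i \sqrt{3}\right) - 5712 = 8649 \left(1 + i \sqrt{3}\right) - 5712 = \left(8649 + 8649 i \sqrt{3}\right) - 5712 = 2937 + 8649 i \sqrt{3}$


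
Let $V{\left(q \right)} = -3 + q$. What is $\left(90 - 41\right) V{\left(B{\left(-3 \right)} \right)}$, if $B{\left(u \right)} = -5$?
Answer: $-392$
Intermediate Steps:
$\left(90 - 41\right) V{\left(B{\left(-3 \right)} \right)} = \left(90 - 41\right) \left(-3 - 5\right) = 49 \left(-8\right) = -392$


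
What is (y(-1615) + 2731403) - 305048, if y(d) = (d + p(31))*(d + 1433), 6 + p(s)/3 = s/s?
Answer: 2723015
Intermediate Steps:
p(s) = -15 (p(s) = -18 + 3*(s/s) = -18 + 3*1 = -18 + 3 = -15)
y(d) = (-15 + d)*(1433 + d) (y(d) = (d - 15)*(d + 1433) = (-15 + d)*(1433 + d))
(y(-1615) + 2731403) - 305048 = ((-21495 + (-1615)**2 + 1418*(-1615)) + 2731403) - 305048 = ((-21495 + 2608225 - 2290070) + 2731403) - 305048 = (296660 + 2731403) - 305048 = 3028063 - 305048 = 2723015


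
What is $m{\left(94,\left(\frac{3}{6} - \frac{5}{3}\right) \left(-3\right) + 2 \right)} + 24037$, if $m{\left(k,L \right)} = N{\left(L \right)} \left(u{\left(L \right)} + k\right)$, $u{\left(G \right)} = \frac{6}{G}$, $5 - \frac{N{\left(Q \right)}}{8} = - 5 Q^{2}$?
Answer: $\frac{1571907}{11} \approx 1.429 \cdot 10^{5}$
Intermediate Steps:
$N{\left(Q \right)} = 40 + 40 Q^{2}$ ($N{\left(Q \right)} = 40 - 8 \left(- 5 Q^{2}\right) = 40 + 40 Q^{2}$)
$m{\left(k,L \right)} = \left(40 + 40 L^{2}\right) \left(k + \frac{6}{L}\right)$ ($m{\left(k,L \right)} = \left(40 + 40 L^{2}\right) \left(\frac{6}{L} + k\right) = \left(40 + 40 L^{2}\right) \left(k + \frac{6}{L}\right)$)
$m{\left(94,\left(\frac{3}{6} - \frac{5}{3}\right) \left(-3\right) + 2 \right)} + 24037 = \frac{40 \left(1 + \left(\left(\frac{3}{6} - \frac{5}{3}\right) \left(-3\right) + 2\right)^{2}\right) \left(6 + \left(\left(\frac{3}{6} - \frac{5}{3}\right) \left(-3\right) + 2\right) 94\right)}{\left(\frac{3}{6} - \frac{5}{3}\right) \left(-3\right) + 2} + 24037 = \frac{40 \left(1 + \left(\left(3 \cdot \frac{1}{6} - \frac{5}{3}\right) \left(-3\right) + 2\right)^{2}\right) \left(6 + \left(\left(3 \cdot \frac{1}{6} - \frac{5}{3}\right) \left(-3\right) + 2\right) 94\right)}{\left(3 \cdot \frac{1}{6} - \frac{5}{3}\right) \left(-3\right) + 2} + 24037 = \frac{40 \left(1 + \left(\left(\frac{1}{2} - \frac{5}{3}\right) \left(-3\right) + 2\right)^{2}\right) \left(6 + \left(\left(\frac{1}{2} - \frac{5}{3}\right) \left(-3\right) + 2\right) 94\right)}{\left(\frac{1}{2} - \frac{5}{3}\right) \left(-3\right) + 2} + 24037 = \frac{40 \left(1 + \left(\left(- \frac{7}{6}\right) \left(-3\right) + 2\right)^{2}\right) \left(6 + \left(\left(- \frac{7}{6}\right) \left(-3\right) + 2\right) 94\right)}{\left(- \frac{7}{6}\right) \left(-3\right) + 2} + 24037 = \frac{40 \left(1 + \left(\frac{7}{2} + 2\right)^{2}\right) \left(6 + \left(\frac{7}{2} + 2\right) 94\right)}{\frac{7}{2} + 2} + 24037 = \frac{40 \left(1 + \left(\frac{11}{2}\right)^{2}\right) \left(6 + \frac{11}{2} \cdot 94\right)}{\frac{11}{2}} + 24037 = 40 \cdot \frac{2}{11} \left(1 + \frac{121}{4}\right) \left(6 + 517\right) + 24037 = 40 \cdot \frac{2}{11} \cdot \frac{125}{4} \cdot 523 + 24037 = \frac{1307500}{11} + 24037 = \frac{1571907}{11}$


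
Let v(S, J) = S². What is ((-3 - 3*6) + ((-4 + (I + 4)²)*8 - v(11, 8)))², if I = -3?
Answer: 27556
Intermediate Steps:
((-3 - 3*6) + ((-4 + (I + 4)²)*8 - v(11, 8)))² = ((-3 - 3*6) + ((-4 + (-3 + 4)²)*8 - 1*11²))² = ((-3 - 18) + ((-4 + 1²)*8 - 1*121))² = (-21 + ((-4 + 1)*8 - 121))² = (-21 + (-3*8 - 121))² = (-21 + (-24 - 121))² = (-21 - 145)² = (-166)² = 27556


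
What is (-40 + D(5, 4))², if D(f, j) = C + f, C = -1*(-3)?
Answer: 1024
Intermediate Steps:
C = 3
D(f, j) = 3 + f
(-40 + D(5, 4))² = (-40 + (3 + 5))² = (-40 + 8)² = (-32)² = 1024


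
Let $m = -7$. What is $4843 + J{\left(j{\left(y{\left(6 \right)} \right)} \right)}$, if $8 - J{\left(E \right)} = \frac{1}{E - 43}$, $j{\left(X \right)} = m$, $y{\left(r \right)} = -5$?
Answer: $\frac{242551}{50} \approx 4851.0$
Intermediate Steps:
$j{\left(X \right)} = -7$
$J{\left(E \right)} = 8 - \frac{1}{-43 + E}$ ($J{\left(E \right)} = 8 - \frac{1}{E - 43} = 8 - \frac{1}{-43 + E}$)
$4843 + J{\left(j{\left(y{\left(6 \right)} \right)} \right)} = 4843 + \frac{-345 + 8 \left(-7\right)}{-43 - 7} = 4843 + \frac{-345 - 56}{-50} = 4843 - - \frac{401}{50} = 4843 + \frac{401}{50} = \frac{242551}{50}$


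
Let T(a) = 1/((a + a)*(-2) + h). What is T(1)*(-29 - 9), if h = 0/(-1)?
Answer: 19/2 ≈ 9.5000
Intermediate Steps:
h = 0 (h = 0*(-1) = 0)
T(a) = -1/(4*a) (T(a) = 1/((a + a)*(-2) + 0) = 1/((2*a)*(-2) + 0) = 1/(-4*a + 0) = 1/(-4*a) = -1/(4*a))
T(1)*(-29 - 9) = (-¼/1)*(-29 - 9) = -¼*1*(-38) = -¼*(-38) = 19/2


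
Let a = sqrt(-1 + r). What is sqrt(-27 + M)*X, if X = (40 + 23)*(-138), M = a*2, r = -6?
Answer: -8694*sqrt(-27 + 2*I*sqrt(7)) ≈ -4405.9 - 45390.0*I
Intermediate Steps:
a = I*sqrt(7) (a = sqrt(-1 - 6) = sqrt(-7) = I*sqrt(7) ≈ 2.6458*I)
M = 2*I*sqrt(7) (M = (I*sqrt(7))*2 = 2*I*sqrt(7) ≈ 5.2915*I)
X = -8694 (X = 63*(-138) = -8694)
sqrt(-27 + M)*X = sqrt(-27 + 2*I*sqrt(7))*(-8694) = -8694*sqrt(-27 + 2*I*sqrt(7))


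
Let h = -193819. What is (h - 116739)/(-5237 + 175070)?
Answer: -310558/169833 ≈ -1.8286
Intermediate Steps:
(h - 116739)/(-5237 + 175070) = (-193819 - 116739)/(-5237 + 175070) = -310558/169833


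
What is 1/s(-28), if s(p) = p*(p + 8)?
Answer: 1/560 ≈ 0.0017857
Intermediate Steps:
s(p) = p*(8 + p)
1/s(-28) = 1/(-28*(8 - 28)) = 1/(-28*(-20)) = 1/560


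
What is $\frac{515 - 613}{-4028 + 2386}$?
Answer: $\frac{49}{821} \approx 0.059683$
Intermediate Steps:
$\frac{515 - 613}{-4028 + 2386} = - \frac{98}{-1642} = \left(-98\right) \left(- \frac{1}{1642}\right) = \frac{49}{821}$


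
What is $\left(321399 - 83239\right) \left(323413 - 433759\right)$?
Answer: $-26280003360$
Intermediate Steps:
$\left(321399 - 83239\right) \left(323413 - 433759\right) = \left(321399 - 83239\right) \left(-110346\right) = 238160 \left(-110346\right) = -26280003360$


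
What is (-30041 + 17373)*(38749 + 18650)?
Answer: -727130532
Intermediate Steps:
(-30041 + 17373)*(38749 + 18650) = -12668*57399 = -727130532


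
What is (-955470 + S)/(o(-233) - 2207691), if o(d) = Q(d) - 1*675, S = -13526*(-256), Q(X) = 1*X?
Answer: -2507186/2208599 ≈ -1.1352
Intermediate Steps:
Q(X) = X
S = 3462656
o(d) = -675 + d (o(d) = d - 1*675 = d - 675 = -675 + d)
(-955470 + S)/(o(-233) - 2207691) = (-955470 + 3462656)/((-675 - 233) - 2207691) = 2507186/(-908 - 2207691) = 2507186/(-2208599) = 2507186*(-1/2208599) = -2507186/2208599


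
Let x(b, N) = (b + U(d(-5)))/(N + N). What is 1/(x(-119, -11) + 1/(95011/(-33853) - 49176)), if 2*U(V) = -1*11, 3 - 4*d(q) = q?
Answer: 73253406116/414546195079 ≈ 0.17671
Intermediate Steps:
d(q) = ¾ - q/4
U(V) = -11/2 (U(V) = (-1*11)/2 = (½)*(-11) = -11/2)
x(b, N) = (-11/2 + b)/(2*N) (x(b, N) = (b - 11/2)/(N + N) = (-11/2 + b)/((2*N)) = (-11/2 + b)*(1/(2*N)) = (-11/2 + b)/(2*N))
1/(x(-119, -11) + 1/(95011/(-33853) - 49176)) = 1/((¼)*(-11 + 2*(-119))/(-11) + 1/(95011/(-33853) - 49176)) = 1/((¼)*(-1/11)*(-11 - 238) + 1/(95011*(-1/33853) - 49176)) = 1/((¼)*(-1/11)*(-249) + 1/(-95011/33853 - 49176)) = 1/(249/44 + 1/(-1664850139/33853)) = 1/(249/44 - 33853/1664850139) = 1/(414546195079/73253406116) = 73253406116/414546195079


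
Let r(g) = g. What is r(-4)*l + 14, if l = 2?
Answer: 6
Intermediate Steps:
r(-4)*l + 14 = -4*2 + 14 = -8 + 14 = 6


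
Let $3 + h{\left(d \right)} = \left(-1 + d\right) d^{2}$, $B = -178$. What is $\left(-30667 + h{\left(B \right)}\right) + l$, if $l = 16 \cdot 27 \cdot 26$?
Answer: $-5690874$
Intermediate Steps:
$l = 11232$ ($l = 432 \cdot 26 = 11232$)
$h{\left(d \right)} = -3 + d^{2} \left(-1 + d\right)$ ($h{\left(d \right)} = -3 + \left(-1 + d\right) d^{2} = -3 + d^{2} \left(-1 + d\right)$)
$\left(-30667 + h{\left(B \right)}\right) + l = \left(-30667 - \left(31687 + 5639752\right)\right) + 11232 = \left(-30667 - 5671439\right) + 11232 = -5702106 + 11232 = -5690874$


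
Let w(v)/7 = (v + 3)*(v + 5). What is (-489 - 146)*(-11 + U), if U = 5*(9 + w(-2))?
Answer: -88265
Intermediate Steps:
w(v) = 7*(3 + v)*(5 + v) (w(v) = 7*((v + 3)*(v + 5)) = 7*((3 + v)*(5 + v)) = 7*(3 + v)*(5 + v))
U = 150 (U = 5*(9 + (105 + 7*(-2)² + 56*(-2))) = 5*(9 + (105 + 7*4 - 112)) = 5*(9 + (105 + 28 - 112)) = 5*(9 + 21) = 5*30 = 150)
(-489 - 146)*(-11 + U) = (-489 - 146)*(-11 + 150) = -635*139 = -88265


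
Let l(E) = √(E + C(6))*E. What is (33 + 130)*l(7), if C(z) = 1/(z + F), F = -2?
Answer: 1141*√29/2 ≈ 3072.2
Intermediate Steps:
C(z) = 1/(-2 + z) (C(z) = 1/(z - 2) = 1/(-2 + z))
l(E) = E*√(¼ + E) (l(E) = √(E + 1/(-2 + 6))*E = √(E + 1/4)*E = √(E + ¼)*E = √(¼ + E)*E = E*√(¼ + E))
(33 + 130)*l(7) = (33 + 130)*((½)*7*√(1 + 4*7)) = 163*((½)*7*√(1 + 28)) = 163*((½)*7*√29) = 163*(7*√29/2) = 1141*√29/2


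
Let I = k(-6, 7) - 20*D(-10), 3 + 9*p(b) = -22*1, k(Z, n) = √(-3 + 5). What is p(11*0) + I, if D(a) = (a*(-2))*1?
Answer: -3625/9 + √2 ≈ -401.36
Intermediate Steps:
D(a) = -2*a (D(a) = -2*a*1 = -2*a)
k(Z, n) = √2
p(b) = -25/9 (p(b) = -⅓ + (-22*1)/9 = -⅓ + (⅑)*(-22) = -⅓ - 22/9 = -25/9)
I = -400 + √2 (I = √2 - (-40)*(-10) = √2 - 20*20 = √2 - 400 = -400 + √2 ≈ -398.59)
p(11*0) + I = -25/9 + (-400 + √2) = -3625/9 + √2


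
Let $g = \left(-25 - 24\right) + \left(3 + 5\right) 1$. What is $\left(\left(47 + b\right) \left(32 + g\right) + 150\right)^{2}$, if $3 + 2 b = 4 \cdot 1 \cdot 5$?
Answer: $\frac{488601}{4} \approx 1.2215 \cdot 10^{5}$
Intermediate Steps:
$g = -41$ ($g = -49 + 8 \cdot 1 = -49 + 8 = -41$)
$b = \frac{17}{2}$ ($b = - \frac{3}{2} + \frac{4 \cdot 1 \cdot 5}{2} = - \frac{3}{2} + \frac{4 \cdot 5}{2} = - \frac{3}{2} + \frac{1}{2} \cdot 20 = - \frac{3}{2} + 10 = \frac{17}{2} \approx 8.5$)
$\left(\left(47 + b\right) \left(32 + g\right) + 150\right)^{2} = \left(\left(47 + \frac{17}{2}\right) \left(32 - 41\right) + 150\right)^{2} = \left(\frac{111}{2} \left(-9\right) + 150\right)^{2} = \left(- \frac{999}{2} + 150\right)^{2} = \left(- \frac{699}{2}\right)^{2} = \frac{488601}{4}$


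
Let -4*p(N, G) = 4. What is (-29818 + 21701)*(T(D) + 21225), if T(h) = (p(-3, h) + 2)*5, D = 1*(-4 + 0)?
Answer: -172323910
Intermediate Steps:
p(N, G) = -1 (p(N, G) = -1/4*4 = -1)
D = -4 (D = 1*(-4) = -4)
T(h) = 5 (T(h) = (-1 + 2)*5 = 1*5 = 5)
(-29818 + 21701)*(T(D) + 21225) = (-29818 + 21701)*(5 + 21225) = -8117*21230 = -172323910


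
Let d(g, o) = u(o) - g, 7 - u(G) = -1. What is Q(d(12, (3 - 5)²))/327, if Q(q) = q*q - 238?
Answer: -74/109 ≈ -0.67890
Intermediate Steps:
u(G) = 8 (u(G) = 7 - 1*(-1) = 7 + 1 = 8)
d(g, o) = 8 - g
Q(q) = -238 + q² (Q(q) = q² - 238 = -238 + q²)
Q(d(12, (3 - 5)²))/327 = (-238 + (8 - 1*12)²)/327 = (-238 + (8 - 12)²)*(1/327) = (-238 + (-4)²)*(1/327) = (-238 + 16)*(1/327) = -222*1/327 = -74/109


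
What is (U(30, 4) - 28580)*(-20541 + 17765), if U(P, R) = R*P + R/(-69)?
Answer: 5451353344/69 ≈ 7.9005e+7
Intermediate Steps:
U(P, R) = -R/69 + P*R (U(P, R) = P*R - R/69 = -R/69 + P*R)
(U(30, 4) - 28580)*(-20541 + 17765) = (4*(-1/69 + 30) - 28580)*(-20541 + 17765) = (4*(2069/69) - 28580)*(-2776) = (8276/69 - 28580)*(-2776) = -1963744/69*(-2776) = 5451353344/69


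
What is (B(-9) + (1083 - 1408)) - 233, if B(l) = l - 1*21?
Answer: -588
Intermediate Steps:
B(l) = -21 + l (B(l) = l - 21 = -21 + l)
(B(-9) + (1083 - 1408)) - 233 = ((-21 - 9) + (1083 - 1408)) - 233 = (-30 - 325) - 233 = -355 - 233 = -588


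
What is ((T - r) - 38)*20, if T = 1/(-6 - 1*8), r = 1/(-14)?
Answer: -760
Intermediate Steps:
r = -1/14 ≈ -0.071429
T = -1/14 (T = 1/(-6 - 8) = 1/(-14) = -1/14 ≈ -0.071429)
((T - r) - 38)*20 = ((-1/14 - 1*(-1/14)) - 38)*20 = ((-1/14 + 1/14) - 38)*20 = (0 - 38)*20 = -38*20 = -760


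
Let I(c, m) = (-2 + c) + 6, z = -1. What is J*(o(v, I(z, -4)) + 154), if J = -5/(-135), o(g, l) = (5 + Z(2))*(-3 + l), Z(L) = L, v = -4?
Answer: 154/27 ≈ 5.7037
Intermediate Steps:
I(c, m) = 4 + c
o(g, l) = -21 + 7*l (o(g, l) = (5 + 2)*(-3 + l) = 7*(-3 + l) = -21 + 7*l)
J = 1/27 (J = -5*(-1/135) = 1/27 ≈ 0.037037)
J*(o(v, I(z, -4)) + 154) = ((-21 + 7*(4 - 1)) + 154)/27 = ((-21 + 7*3) + 154)/27 = ((-21 + 21) + 154)/27 = (0 + 154)/27 = (1/27)*154 = 154/27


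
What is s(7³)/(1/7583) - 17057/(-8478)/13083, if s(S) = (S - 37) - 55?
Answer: 211113269224499/110917674 ≈ 1.9033e+6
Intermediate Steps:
s(S) = -92 + S (s(S) = (-37 + S) - 55 = -92 + S)
s(7³)/(1/7583) - 17057/(-8478)/13083 = (-92 + 7³)/(1/7583) - 17057/(-8478)/13083 = (-92 + 343)/(1/7583) - 17057*(-1/8478)*(1/13083) = 251*7583 + (17057/8478)*(1/13083) = 1903333 + 17057/110917674 = 211113269224499/110917674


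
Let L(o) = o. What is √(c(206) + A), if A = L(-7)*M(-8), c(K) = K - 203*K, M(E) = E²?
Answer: 2*I*√10515 ≈ 205.09*I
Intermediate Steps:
c(K) = -202*K
A = -448 (A = -7*(-8)² = -7*64 = -448)
√(c(206) + A) = √(-202*206 - 448) = √(-41612 - 448) = √(-42060) = 2*I*√10515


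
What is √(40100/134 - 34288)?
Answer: I*√152575482/67 ≈ 184.36*I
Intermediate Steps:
√(40100/134 - 34288) = √(40100*(1/134) - 34288) = √(20050/67 - 34288) = √(-2277246/67) = I*√152575482/67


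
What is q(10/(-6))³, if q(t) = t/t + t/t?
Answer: 8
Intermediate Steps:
q(t) = 2 (q(t) = 1 + 1 = 2)
q(10/(-6))³ = 2³ = 8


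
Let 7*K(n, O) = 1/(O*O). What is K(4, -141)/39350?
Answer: 1/5476221450 ≈ 1.8261e-10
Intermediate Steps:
K(n, O) = 1/(7*O**2) (K(n, O) = 1/(7*((O*O))) = 1/(7*(O**2)) = 1/(7*O**2))
K(4, -141)/39350 = ((1/7)/(-141)**2)/39350 = ((1/7)*(1/19881))*(1/39350) = (1/139167)*(1/39350) = 1/5476221450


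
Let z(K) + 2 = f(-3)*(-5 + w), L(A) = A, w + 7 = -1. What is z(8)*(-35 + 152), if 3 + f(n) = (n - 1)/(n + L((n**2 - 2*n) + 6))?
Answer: 4667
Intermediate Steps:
w = -8 (w = -7 - 1 = -8)
f(n) = -3 + (-1 + n)/(6 + n**2 - n) (f(n) = -3 + (n - 1)/(n + ((n**2 - 2*n) + 6)) = -3 + (-1 + n)/(n + (6 + n**2 - 2*n)) = -3 + (-1 + n)/(6 + n**2 - n))
z(K) = 359/9 (z(K) = -2 + ((-19 - 3*(-3)**2 + 4*(-3))/(6 + (-3)**2 - 1*(-3)))*(-5 - 8) = -2 + ((-19 - 3*9 - 12)/(6 + 9 + 3))*(-13) = -2 + ((-19 - 27 - 12)/18)*(-13) = -2 + ((1/18)*(-58))*(-13) = -2 - 29/9*(-13) = -2 + 377/9 = 359/9)
z(8)*(-35 + 152) = 359*(-35 + 152)/9 = (359/9)*117 = 4667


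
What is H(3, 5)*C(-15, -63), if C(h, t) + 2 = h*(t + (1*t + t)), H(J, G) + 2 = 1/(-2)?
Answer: -14165/2 ≈ -7082.5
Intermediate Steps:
H(J, G) = -5/2 (H(J, G) = -2 + 1/(-2) = -2 - ½ = -5/2)
C(h, t) = -2 + 3*h*t (C(h, t) = -2 + h*(t + (1*t + t)) = -2 + h*(t + (t + t)) = -2 + h*(t + 2*t) = -2 + h*(3*t) = -2 + 3*h*t)
H(3, 5)*C(-15, -63) = -5*(-2 + 3*(-15)*(-63))/2 = -5*(-2 + 2835)/2 = -5/2*2833 = -14165/2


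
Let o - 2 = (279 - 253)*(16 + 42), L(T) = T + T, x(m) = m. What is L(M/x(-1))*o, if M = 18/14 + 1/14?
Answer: -28690/7 ≈ -4098.6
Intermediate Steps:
M = 19/14 (M = 18*(1/14) + 1*(1/14) = 9/7 + 1/14 = 19/14 ≈ 1.3571)
L(T) = 2*T
o = 1510 (o = 2 + (279 - 253)*(16 + 42) = 2 + 26*58 = 2 + 1508 = 1510)
L(M/x(-1))*o = (2*((19/14)/(-1)))*1510 = (2*((19/14)*(-1)))*1510 = (2*(-19/14))*1510 = -19/7*1510 = -28690/7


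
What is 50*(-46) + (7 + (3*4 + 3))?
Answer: -2278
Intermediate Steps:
50*(-46) + (7 + (3*4 + 3)) = -2300 + (7 + (12 + 3)) = -2300 + (7 + 15) = -2300 + 22 = -2278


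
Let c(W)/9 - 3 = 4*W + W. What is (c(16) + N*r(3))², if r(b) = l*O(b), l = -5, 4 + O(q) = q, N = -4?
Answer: 528529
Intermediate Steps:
O(q) = -4 + q
r(b) = 20 - 5*b (r(b) = -5*(-4 + b) = 20 - 5*b)
c(W) = 27 + 45*W (c(W) = 27 + 9*(4*W + W) = 27 + 9*(5*W) = 27 + 45*W)
(c(16) + N*r(3))² = ((27 + 45*16) - 4*(20 - 5*3))² = ((27 + 720) - 4*(20 - 15))² = (747 - 4*5)² = (747 - 20)² = 727² = 528529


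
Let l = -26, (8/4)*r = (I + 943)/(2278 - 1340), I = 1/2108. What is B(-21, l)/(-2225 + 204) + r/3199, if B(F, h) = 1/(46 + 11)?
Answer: 216342989473/1457333169905424 ≈ 0.00014845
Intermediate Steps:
I = 1/2108 ≈ 0.00047438
r = 1987845/3954608 (r = ((1/2108 + 943)/(2278 - 1340))/2 = ((1987845/2108)/938)/2 = ((1987845/2108)*(1/938))/2 = (1/2)*(1987845/1977304) = 1987845/3954608 ≈ 0.50267)
B(F, h) = 1/57
B(-21, l)/(-2225 + 204) + r/3199 = 1/(57*(-2225 + 204)) + (1987845/3954608)/3199 = (1/57)/(-2021) + (1987845/3954608)*(1/3199) = (1/57)*(-1/2021) + 1987845/12650790992 = -1/115197 + 1987845/12650790992 = 216342989473/1457333169905424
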